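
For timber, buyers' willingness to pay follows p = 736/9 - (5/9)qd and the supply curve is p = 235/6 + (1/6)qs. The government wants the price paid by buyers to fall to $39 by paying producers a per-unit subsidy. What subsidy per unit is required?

At a buyer price of 39, quantity demanded is 147.2 − 1.8·39 = 77.
Sellers supply 77 only when they receive ps = 235/6 + (1/6)·77 = 52.
s = ps − pb = 52 − 39 = 13.

Required subsidy s = $13 per unit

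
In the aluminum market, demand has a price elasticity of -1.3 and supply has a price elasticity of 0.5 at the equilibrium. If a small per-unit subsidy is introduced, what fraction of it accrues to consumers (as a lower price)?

For a small subsidy around the equilibrium, the benefit split depends on the relative slopes, which at a point are proportional to the elasticities.
Buyer share = εs/(εs + |εd|) = 0.5/(0.5 + 1.3) = 5/18; seller share = |εd|/(εs + |εd|) = 13/18.

Consumer share = 5/18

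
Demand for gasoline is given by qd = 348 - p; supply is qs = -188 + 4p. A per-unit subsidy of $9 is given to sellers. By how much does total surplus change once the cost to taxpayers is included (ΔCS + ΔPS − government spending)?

Pre-subsidy: 348 - p = -188 + 4p gives p* = 107.2, q* = 240.8.
With the subsidy, sellers receive ps = pb + 9 for each unit, where pb is the price buyers pay.
Supply in terms of pb becomes qs = -188 + 4(pb + 9) = -152 + 4pb. Setting this equal to demand: 348 - pb = -152 + 4pb, so pb = 100.
Sellers receive ps = 100 + 9 = 109; q' = 348 − 1·100 = 248.
ΔCS = ½(240.8 + 248)(107.2 − 100) = 1759.68; ΔPS = ½(240.8 + 248)(109 − 107.2) = 439.92.
Government spending = 9 × 248 = 2232.
Net change = 1759.68 + 439.92 − 2232 = -32.4. The loss equals the DWL triangle ½·9·7.2.

Net change in total surplus = -$32.4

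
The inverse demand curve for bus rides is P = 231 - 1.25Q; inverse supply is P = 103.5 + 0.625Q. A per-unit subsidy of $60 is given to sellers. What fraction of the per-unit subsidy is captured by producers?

Pre-subsidy: 231 - 1.25Q = 103.5 + 0.625Q gives Q* = 68 and P* = 146.
With the subsidy, sellers receive Ps = Pb + 60 for each unit, where Pb is the price buyers pay.
On the curves, Pb = 231 - 1.25Q and Ps = 103.5 + 0.625Q; the wedge Ps − Pb = 60 gives 103.5 + 0.625Q − (231 - 1.25Q) = 60, so Q' = 100.
Then Pb = 231 − 1.25·100 = 106 and Ps = 103.5 + 0.625·100 = 166.
Buyers' price falls by P* − Pb = 146 − 106 = 40; sellers' price rises by Ps − P* = 166 − 146 = 20.
So producers capture 20/60 = 1/3 of each unit of subsidy.

Producer share = 1/3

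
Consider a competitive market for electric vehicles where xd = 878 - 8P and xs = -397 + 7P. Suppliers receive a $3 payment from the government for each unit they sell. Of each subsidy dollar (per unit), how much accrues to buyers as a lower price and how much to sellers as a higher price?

Buyers gain $1.4 per unit; sellers gain $1.6 per unit

Pre-subsidy: 878 - 8P = -397 + 7P gives P* = 85, x* = 198.
With the subsidy, sellers receive Ps = Pb + 3 for each unit, where Pb is the price buyers pay.
Supply in terms of Pb becomes xs = -397 + 7(Pb + 3) = -376 + 7Pb. Setting this equal to demand: 878 - 8Pb = -376 + 7Pb, so Pb = 83.6.
Sellers receive Ps = 83.6 + 3 = 86.6; x' = 878 − 8·83.6 = 209.2.
Buyers' price falls by P* − Pb = 85 − 83.6 = 1.4; sellers' price rises by Ps − P* = 86.6 − 85 = 1.6.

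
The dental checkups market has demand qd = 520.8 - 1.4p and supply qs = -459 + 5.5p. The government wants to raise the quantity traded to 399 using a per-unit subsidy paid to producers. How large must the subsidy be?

Required subsidy s = 69 per unit

At q = 399, invert demand for the buyer price: pb = (520.8 − 399)/1.4 = 87; invert supply for the seller price: ps = (399 − (-459))/5.5 = 156.
The subsidy must fill the gap: s = ps − pb = 156 − 87 = 69.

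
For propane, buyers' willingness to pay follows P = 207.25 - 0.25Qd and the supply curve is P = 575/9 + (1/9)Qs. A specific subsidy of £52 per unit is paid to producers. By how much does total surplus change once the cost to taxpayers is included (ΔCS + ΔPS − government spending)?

Pre-subsidy: 207.25 - 0.25Q = 575/9 + (1/9)Q gives Q* = 397 and P* = 108.
With the subsidy, sellers receive Ps = Pb + 52 for each unit, where Pb is the price buyers pay.
On the curves, Pb = 207.25 - 0.25Q and Ps = 575/9 + (1/9)Q; the wedge Ps − Pb = 52 gives 575/9 + (1/9)Q − (207.25 - 0.25Q) = 52, so Q' = 541.
Then Pb = 207.25 − 0.25·541 = 72 and Ps = 575/9 + (1/9)·541 = 124.
ΔCS = ½(397 + 541)(108 − 72) = 16884; ΔPS = ½(397 + 541)(124 − 108) = 7504.
Government spending = 52 × 541 = 28132.
Net change = 16884 + 7504 − 28132 = -3744. The loss equals the DWL triangle ½·52·144.

Net change in total surplus = -£3744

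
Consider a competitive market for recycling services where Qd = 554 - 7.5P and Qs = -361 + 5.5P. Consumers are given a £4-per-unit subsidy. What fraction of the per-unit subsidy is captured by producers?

Pre-subsidy: 554 - 7.5P = -361 + 5.5P gives P* = 915/13, Q* = 679/26.
With the rebate, buyers effectively pay Pb = Ps − 4, where Ps is the price sellers receive.
Demand in terms of Ps becomes Qd = 554 − 7.5(Ps − 4) = 584 - 7.5Ps. Setting this equal to supply: 584 - 7.5Ps = -361 + 5.5Ps, so Ps = 945/13.
Buyers pay Pb = 945/13 − 4 = 893/13; Q' = -361 + 5.5·(945/13) = 1009/26.
Buyers' price falls by P* − Pb = 915/13 − 893/13 = 22/13; sellers' price rises by Ps − P* = 945/13 − 915/13 = 30/13.
So producers capture (30/13)/4 = 15/26 of each unit of subsidy.

Producer share = 15/26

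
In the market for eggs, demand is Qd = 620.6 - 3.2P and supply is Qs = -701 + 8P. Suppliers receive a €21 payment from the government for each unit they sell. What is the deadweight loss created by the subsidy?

Deadweight loss = €504

Pre-subsidy: 620.6 - 3.2P = -701 + 8P gives P* = 118, Q* = 243.
With the subsidy, sellers receive Ps = Pb + 21 for each unit, where Pb is the price buyers pay.
Supply in terms of Pb becomes Qs = -701 + 8(Pb + 21) = -533 + 8Pb. Setting this equal to demand: 620.6 - 3.2Pb = -533 + 8Pb, so Pb = 103.
Sellers receive Ps = 103 + 21 = 124; Q' = 620.6 − 3.2·103 = 291.
The subsidy expands output by 291 − 243 = 48 past the efficient level; on those units the gap between marginal cost and willingness to pay runs from 0 up to 21.
DWL = ½ × 21 × 48 = 504.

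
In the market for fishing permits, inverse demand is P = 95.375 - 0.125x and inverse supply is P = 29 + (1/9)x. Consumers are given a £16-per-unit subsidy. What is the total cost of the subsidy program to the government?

Government cost = 94896/17

Pre-subsidy: 95.375 - 0.125x = 29 + (1/9)x gives x* = 4779/17 and P* = 1024/17.
With the rebate, buyers effectively pay Pb = Ps − 16, where Ps is the price sellers receive.
On the curves, Pb = 95.375 - 0.125x and Ps = 29 + (1/9)x; the wedge Ps − Pb = 16 gives 29 + (1/9)x − (95.375 - 0.125x) = 16, so x' = 5931/17.
Then Pb = 95.375 − 0.125·(5931/17) = 880/17 and Ps = 29 + (1/9)·(5931/17) = 1152/17.
Government outlay = subsidy × quantity = 16 × 5931/17 = 94896/17.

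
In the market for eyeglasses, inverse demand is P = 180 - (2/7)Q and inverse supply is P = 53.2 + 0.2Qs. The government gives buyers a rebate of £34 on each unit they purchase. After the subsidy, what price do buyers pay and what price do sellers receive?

Pre-subsidy: 180 - (2/7)Q = 53.2 + 0.2Q gives Q* = 4438/17 and P* = 1792/17.
With the rebate, buyers effectively pay Pb = Ps − 34, where Ps is the price sellers receive.
On the curves, Pb = 180 - (2/7)Q and Ps = 53.2 + 0.2Q; the wedge Ps − Pb = 34 gives 53.2 + 0.2Q − (180 - (2/7)Q) = 34, so Q' = 5628/17.
Then Pb = 180 − (2/7)·(5628/17) = 1452/17 and Ps = 53.2 + 0.2·(5628/17) = 2030/17.

Buyers pay 1452/17; sellers receive 2030/17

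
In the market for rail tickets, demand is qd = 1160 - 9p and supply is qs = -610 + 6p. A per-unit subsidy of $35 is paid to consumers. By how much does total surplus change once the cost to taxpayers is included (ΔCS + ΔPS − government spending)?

Pre-subsidy: 1160 - 9p = -610 + 6p gives p* = 118, q* = 98.
With the rebate, buyers effectively pay pb = ps − 35, where ps is the price sellers receive.
Demand in terms of ps becomes qd = 1160 − 9(ps − 35) = 1475 - 9ps. Setting this equal to supply: 1475 - 9ps = -610 + 6ps, so ps = 139.
Buyers pay pb = 139 − 35 = 104; q' = -610 + 6·139 = 224.
ΔCS = ½(98 + 224)(118 − 104) = 2254; ΔPS = ½(98 + 224)(139 − 118) = 3381.
Government spending = 35 × 224 = 7840.
Net change = 2254 + 3381 − 7840 = -2205. The loss equals the DWL triangle ½·35·126.

Net change in total surplus = -$2205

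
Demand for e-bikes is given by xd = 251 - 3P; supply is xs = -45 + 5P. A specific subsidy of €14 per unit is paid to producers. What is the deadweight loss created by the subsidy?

Pre-subsidy: 251 - 3P = -45 + 5P gives P* = 37, x* = 140.
With the subsidy, sellers receive Ps = Pb + 14 for each unit, where Pb is the price buyers pay.
Supply in terms of Pb becomes xs = -45 + 5(Pb + 14) = 25 + 5Pb. Setting this equal to demand: 251 - 3Pb = 25 + 5Pb, so Pb = 28.25.
Sellers receive Ps = 28.25 + 14 = 42.25; x' = 251 − 3·28.25 = 166.25.
The subsidy expands output by 166.25 − 140 = 26.25 past the efficient level; on those units the gap between marginal cost and willingness to pay runs from 0 up to 14.
DWL = ½ × 14 × 26.25 = 183.75.

Deadweight loss = €183.75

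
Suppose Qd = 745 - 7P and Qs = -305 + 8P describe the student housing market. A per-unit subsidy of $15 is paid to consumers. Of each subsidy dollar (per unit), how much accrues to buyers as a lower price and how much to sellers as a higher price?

Buyers gain $8 per unit; sellers gain $7 per unit

Pre-subsidy: 745 - 7P = -305 + 8P gives P* = 70, Q* = 255.
With the rebate, buyers effectively pay Pb = Ps − 15, where Ps is the price sellers receive.
Demand in terms of Ps becomes Qd = 745 − 7(Ps − 15) = 850 - 7Ps. Setting this equal to supply: 850 - 7Ps = -305 + 8Ps, so Ps = 77.
Buyers pay Pb = 77 − 15 = 62; Q' = -305 + 8·77 = 311.
Buyers' price falls by P* − Pb = 70 − 62 = 8; sellers' price rises by Ps − P* = 77 − 70 = 7.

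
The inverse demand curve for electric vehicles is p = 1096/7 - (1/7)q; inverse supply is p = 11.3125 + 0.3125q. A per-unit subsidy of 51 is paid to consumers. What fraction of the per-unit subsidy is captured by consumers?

Pre-subsidy: 1096/7 - (1/7)q = 11.3125 + 0.3125q gives q* = 319 and p* = 111.
With the rebate, buyers effectively pay pb = ps − 51, where ps is the price sellers receive.
On the curves, pb = 1096/7 - (1/7)q and ps = 11.3125 + 0.3125q; the wedge ps − pb = 51 gives 11.3125 + 0.3125q − (1096/7 - (1/7)q) = 51, so q' = 431.
Then pb = 1096/7 − (1/7)·431 = 95 and ps = 11.3125 + 0.3125·431 = 146.
Buyers' price falls by p* − pb = 111 − 95 = 16; sellers' price rises by ps − p* = 146 − 111 = 35.
So consumers capture 16/51 = 16/51 of each unit of subsidy.

Consumer share = 16/51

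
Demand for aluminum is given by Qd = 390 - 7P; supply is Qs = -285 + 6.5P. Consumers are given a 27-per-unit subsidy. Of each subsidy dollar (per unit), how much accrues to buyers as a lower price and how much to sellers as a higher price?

Buyers gain 13 per unit; sellers gain 14 per unit

Pre-subsidy: 390 - 7P = -285 + 6.5P gives P* = 50, Q* = 40.
With the rebate, buyers effectively pay Pb = Ps − 27, where Ps is the price sellers receive.
Demand in terms of Ps becomes Qd = 390 − 7(Ps − 27) = 579 - 7Ps. Setting this equal to supply: 579 - 7Ps = -285 + 6.5Ps, so Ps = 64.
Buyers pay Pb = 64 − 27 = 37; Q' = -285 + 6.5·64 = 131.
Buyers' price falls by P* − Pb = 50 − 37 = 13; sellers' price rises by Ps − P* = 64 − 50 = 14.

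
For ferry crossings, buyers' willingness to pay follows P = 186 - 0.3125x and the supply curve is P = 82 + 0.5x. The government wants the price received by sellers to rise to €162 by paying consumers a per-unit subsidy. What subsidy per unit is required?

At a seller price of 162, quantity supplied is -164 + 2·162 = 160.
Buyers absorb 160 only when they pay Pb = 186 − 0.3125·160 = 136.
s = Ps − Pb = 162 − 136 = 26.

Required subsidy s = €26 per unit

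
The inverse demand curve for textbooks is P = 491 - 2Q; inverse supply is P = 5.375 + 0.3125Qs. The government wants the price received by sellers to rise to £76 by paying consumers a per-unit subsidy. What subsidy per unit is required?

At a seller price of 76, quantity supplied is -17.2 + 3.2·76 = 226.
Buyers absorb 226 only when they pay Pb = 491 − 2·226 = 39.
s = Ps − Pb = 76 − 39 = 37.

Required subsidy s = £37 per unit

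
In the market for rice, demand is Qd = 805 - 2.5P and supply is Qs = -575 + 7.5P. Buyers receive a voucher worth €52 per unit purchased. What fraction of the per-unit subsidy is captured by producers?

Producer share = 0.25

Pre-subsidy: 805 - 2.5P = -575 + 7.5P gives P* = 138, Q* = 460.
With the rebate, buyers effectively pay Pb = Ps − 52, where Ps is the price sellers receive.
Demand in terms of Ps becomes Qd = 805 − 2.5(Ps − 52) = 935 - 2.5Ps. Setting this equal to supply: 935 - 2.5Ps = -575 + 7.5Ps, so Ps = 151.
Buyers pay Pb = 151 − 52 = 99; Q' = -575 + 7.5·151 = 557.5.
Buyers' price falls by P* − Pb = 138 − 99 = 39; sellers' price rises by Ps − P* = 151 − 138 = 13.
So producers capture 13/52 = 0.25 of each unit of subsidy.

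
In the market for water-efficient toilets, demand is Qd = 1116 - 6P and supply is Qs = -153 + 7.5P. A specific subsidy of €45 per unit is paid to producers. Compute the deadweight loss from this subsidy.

Deadweight loss = €3375

Pre-subsidy: 1116 - 6P = -153 + 7.5P gives P* = 94, Q* = 552.
With the subsidy, sellers receive Ps = Pb + 45 for each unit, where Pb is the price buyers pay.
Supply in terms of Pb becomes Qs = -153 + 7.5(Pb + 45) = 184.5 + 7.5Pb. Setting this equal to demand: 1116 - 6Pb = 184.5 + 7.5Pb, so Pb = 69.
Sellers receive Ps = 69 + 45 = 114; Q' = 1116 − 6·69 = 702.
The subsidy expands output by 702 − 552 = 150 past the efficient level; on those units the gap between marginal cost and willingness to pay runs from 0 up to 45.
DWL = ½ × 45 × 150 = 3375.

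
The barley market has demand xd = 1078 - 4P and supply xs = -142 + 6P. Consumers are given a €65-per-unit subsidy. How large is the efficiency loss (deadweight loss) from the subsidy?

Deadweight loss = €5070

Pre-subsidy: 1078 - 4P = -142 + 6P gives P* = 122, x* = 590.
With the rebate, buyers effectively pay Pb = Ps − 65, where Ps is the price sellers receive.
Demand in terms of Ps becomes xd = 1078 − 4(Ps − 65) = 1338 - 4Ps. Setting this equal to supply: 1338 - 4Ps = -142 + 6Ps, so Ps = 148.
Buyers pay Pb = 148 − 65 = 83; x' = -142 + 6·148 = 746.
The subsidy expands output by 746 − 590 = 156 past the efficient level; on those units the gap between marginal cost and willingness to pay runs from 0 up to 65.
DWL = ½ × 65 × 156 = 5070.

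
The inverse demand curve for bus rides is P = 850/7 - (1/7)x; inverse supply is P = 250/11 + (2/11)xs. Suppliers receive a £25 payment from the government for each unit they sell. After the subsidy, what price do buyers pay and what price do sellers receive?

Pre-subsidy: 850/7 - (1/7)x = 250/11 + (2/11)x gives x* = 304 and P* = 78.
With the subsidy, sellers receive Ps = Pb + 25 for each unit, where Pb is the price buyers pay.
On the curves, Pb = 850/7 - (1/7)x and Ps = 250/11 + (2/11)x; the wedge Ps − Pb = 25 gives 250/11 + (2/11)x − (850/7 - (1/7)x) = 25, so x' = 381.
Then Pb = 850/7 − (1/7)·381 = 67 and Ps = 250/11 + (2/11)·381 = 92.

Buyers pay £67; sellers receive £92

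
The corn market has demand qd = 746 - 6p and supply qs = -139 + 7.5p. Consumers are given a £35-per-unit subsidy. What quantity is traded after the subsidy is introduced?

Pre-subsidy: 746 - 6p = -139 + 7.5p gives p* = 590/9, q* = 1058/3.
With the rebate, buyers effectively pay pb = ps − 35, where ps is the price sellers receive.
Demand in terms of ps becomes qd = 746 − 6(ps − 35) = 956 - 6ps. Setting this equal to supply: 956 - 6ps = -139 + 7.5ps, so ps = 730/9.
Buyers pay pb = 730/9 − 35 = 415/9; q' = -139 + 7.5·(730/9) = 1408/3.

q' = 1408/3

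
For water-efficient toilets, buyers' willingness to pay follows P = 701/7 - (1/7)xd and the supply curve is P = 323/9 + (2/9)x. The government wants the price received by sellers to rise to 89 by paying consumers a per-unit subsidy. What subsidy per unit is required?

Required subsidy s = 23 per unit

At a seller price of 89, quantity supplied is -161.5 + 4.5·89 = 239.
Buyers absorb 239 only when they pay Pb = 701/7 − (1/7)·239 = 66.
s = Ps − Pb = 89 − 66 = 23.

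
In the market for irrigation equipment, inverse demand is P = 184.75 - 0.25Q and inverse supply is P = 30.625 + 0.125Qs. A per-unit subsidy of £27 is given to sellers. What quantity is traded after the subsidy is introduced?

Pre-subsidy: 184.75 - 0.25Q = 30.625 + 0.125Q gives Q* = 411 and P* = 82.
With the subsidy, sellers receive Ps = Pb + 27 for each unit, where Pb is the price buyers pay.
On the curves, Pb = 184.75 - 0.25Q and Ps = 30.625 + 0.125Q; the wedge Ps − Pb = 27 gives 30.625 + 0.125Q − (184.75 - 0.25Q) = 27, so Q' = 483.
Then Pb = 184.75 − 0.25·483 = 64 and Ps = 30.625 + 0.125·483 = 91.

Q' = 483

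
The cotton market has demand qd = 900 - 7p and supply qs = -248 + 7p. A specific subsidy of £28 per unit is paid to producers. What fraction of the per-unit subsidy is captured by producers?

Pre-subsidy: 900 - 7p = -248 + 7p gives p* = 82, q* = 326.
With the subsidy, sellers receive ps = pb + 28 for each unit, where pb is the price buyers pay.
Supply in terms of pb becomes qs = -248 + 7(pb + 28) = -52 + 7pb. Setting this equal to demand: 900 - 7pb = -52 + 7pb, so pb = 68.
Sellers receive ps = 68 + 28 = 96; q' = 900 − 7·68 = 424.
Buyers' price falls by p* − pb = 82 − 68 = 14; sellers' price rises by ps − p* = 96 − 82 = 14.
So producers capture 14/28 = 0.5 of each unit of subsidy.

Producer share = 0.5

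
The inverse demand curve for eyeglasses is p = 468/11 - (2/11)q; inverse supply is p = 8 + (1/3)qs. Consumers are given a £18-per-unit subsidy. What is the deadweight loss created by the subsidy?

Pre-subsidy: 468/11 - (2/11)q = 8 + (1/3)q gives q* = 1140/17 and p* = 516/17.
With the rebate, buyers effectively pay pb = ps − 18, where ps is the price sellers receive.
On the curves, pb = 468/11 - (2/11)q and ps = 8 + (1/3)q; the wedge ps − pb = 18 gives 8 + (1/3)q − (468/11 - (2/11)q) = 18, so q' = 102.
Then pb = 468/11 − (2/11)·102 = 24 and ps = 8 + (1/3)·102 = 42.
The subsidy expands output by 102 − 1140/17 = 594/17 past the efficient level; on those units the gap between marginal cost and willingness to pay runs from 0 up to 18.
DWL = ½ × 18 × 594/17 = 5346/17.

Deadweight loss = 5346/17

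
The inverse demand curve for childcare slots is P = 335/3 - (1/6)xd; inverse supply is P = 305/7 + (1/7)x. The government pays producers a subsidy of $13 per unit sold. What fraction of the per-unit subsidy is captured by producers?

Pre-subsidy: 335/3 - (1/6)x = 305/7 + (1/7)x gives x* = 220 and P* = 75.
With the subsidy, sellers receive Ps = Pb + 13 for each unit, where Pb is the price buyers pay.
On the curves, Pb = 335/3 - (1/6)x and Ps = 305/7 + (1/7)x; the wedge Ps − Pb = 13 gives 305/7 + (1/7)x − (335/3 - (1/6)x) = 13, so x' = 262.
Then Pb = 335/3 − (1/6)·262 = 68 and Ps = 305/7 + (1/7)·262 = 81.
Buyers' price falls by P* − Pb = 75 − 68 = 7; sellers' price rises by Ps − P* = 81 − 75 = 6.
So producers capture 6/13 = 6/13 of each unit of subsidy.

Producer share = 6/13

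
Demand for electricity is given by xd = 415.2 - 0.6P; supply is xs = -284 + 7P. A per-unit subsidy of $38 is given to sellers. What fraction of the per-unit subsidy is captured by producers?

Producer share = 3/38

Pre-subsidy: 415.2 - 0.6P = -284 + 7P gives P* = 92, x* = 360.
With the subsidy, sellers receive Ps = Pb + 38 for each unit, where Pb is the price buyers pay.
Supply in terms of Pb becomes xs = -284 + 7(Pb + 38) = -18 + 7Pb. Setting this equal to demand: 415.2 - 0.6Pb = -18 + 7Pb, so Pb = 57.
Sellers receive Ps = 57 + 38 = 95; x' = 415.2 − 0.6·57 = 381.
Buyers' price falls by P* − Pb = 92 − 57 = 35; sellers' price rises by Ps − P* = 95 − 92 = 3.
So producers capture 3/38 = 3/38 of each unit of subsidy.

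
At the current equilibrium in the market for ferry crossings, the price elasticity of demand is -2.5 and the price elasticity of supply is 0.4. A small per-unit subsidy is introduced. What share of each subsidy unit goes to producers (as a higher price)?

For a small subsidy around the equilibrium, the benefit split depends on the relative slopes, which at a point are proportional to the elasticities.
Buyer share = εs/(εs + |εd|) = 0.4/(0.4 + 2.5) = 4/29; seller share = |εd|/(εs + |εd|) = 25/29.
So producers capture 25/29 of the subsidy.

Producer share = 25/29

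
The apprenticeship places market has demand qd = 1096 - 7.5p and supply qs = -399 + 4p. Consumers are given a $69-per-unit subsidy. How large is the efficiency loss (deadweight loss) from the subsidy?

Pre-subsidy: 1096 - 7.5p = -399 + 4p gives p* = 130, q* = 121.
With the rebate, buyers effectively pay pb = ps − 69, where ps is the price sellers receive.
Demand in terms of ps becomes qd = 1096 − 7.5(ps − 69) = 1613.5 - 7.5ps. Setting this equal to supply: 1613.5 - 7.5ps = -399 + 4ps, so ps = 175.
Buyers pay pb = 175 − 69 = 106; q' = -399 + 4·175 = 301.
The subsidy expands output by 301 − 121 = 180 past the efficient level; on those units the gap between marginal cost and willingness to pay runs from 0 up to 69.
DWL = ½ × 69 × 180 = 6210.

Deadweight loss = $6210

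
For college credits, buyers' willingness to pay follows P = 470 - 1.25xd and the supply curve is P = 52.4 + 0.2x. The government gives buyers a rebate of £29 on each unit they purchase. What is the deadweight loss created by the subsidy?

Deadweight loss = £290

Pre-subsidy: 470 - 1.25x = 52.4 + 0.2x gives x* = 288 and P* = 110.
With the rebate, buyers effectively pay Pb = Ps − 29, where Ps is the price sellers receive.
On the curves, Pb = 470 - 1.25x and Ps = 52.4 + 0.2x; the wedge Ps − Pb = 29 gives 52.4 + 0.2x − (470 - 1.25x) = 29, so x' = 308.
Then Pb = 470 − 1.25·308 = 85 and Ps = 52.4 + 0.2·308 = 114.
The subsidy expands output by 308 − 288 = 20 past the efficient level; on those units the gap between marginal cost and willingness to pay runs from 0 up to 29.
DWL = ½ × 29 × 20 = 290.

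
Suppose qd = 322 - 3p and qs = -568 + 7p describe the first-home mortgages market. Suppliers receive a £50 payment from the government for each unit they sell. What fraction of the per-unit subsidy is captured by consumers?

Pre-subsidy: 322 - 3p = -568 + 7p gives p* = 89, q* = 55.
With the subsidy, sellers receive ps = pb + 50 for each unit, where pb is the price buyers pay.
Supply in terms of pb becomes qs = -568 + 7(pb + 50) = -218 + 7pb. Setting this equal to demand: 322 - 3pb = -218 + 7pb, so pb = 54.
Sellers receive ps = 54 + 50 = 104; q' = 322 − 3·54 = 160.
Buyers' price falls by p* − pb = 89 − 54 = 35; sellers' price rises by ps − p* = 104 − 89 = 15.
So consumers capture 35/50 = 0.7 of each unit of subsidy.

Consumer share = 0.7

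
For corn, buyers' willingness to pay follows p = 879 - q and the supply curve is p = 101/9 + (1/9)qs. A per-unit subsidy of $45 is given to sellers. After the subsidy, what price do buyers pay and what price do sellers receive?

Buyers pay $57.5; sellers receive $102.5

Pre-subsidy: 879 - q = 101/9 + (1/9)q gives q* = 781 and p* = 98.
With the subsidy, sellers receive ps = pb + 45 for each unit, where pb is the price buyers pay.
On the curves, pb = 879 - q and ps = 101/9 + (1/9)q; the wedge ps − pb = 45 gives 101/9 + (1/9)q − (879 - q) = 45, so q' = 821.5.
Then pb = 879 − 1·821.5 = 57.5 and ps = 101/9 + (1/9)·821.5 = 102.5.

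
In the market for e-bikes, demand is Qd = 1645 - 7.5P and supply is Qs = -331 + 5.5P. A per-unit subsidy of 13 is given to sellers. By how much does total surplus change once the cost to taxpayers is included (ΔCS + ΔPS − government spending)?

Net change in total surplus = -268.125

Pre-subsidy: 1645 - 7.5P = -331 + 5.5P gives P* = 152, Q* = 505.
With the subsidy, sellers receive Ps = Pb + 13 for each unit, where Pb is the price buyers pay.
Supply in terms of Pb becomes Qs = -331 + 5.5(Pb + 13) = -259.5 + 5.5Pb. Setting this equal to demand: 1645 - 7.5Pb = -259.5 + 5.5Pb, so Pb = 146.5.
Sellers receive Ps = 146.5 + 13 = 159.5; Q' = 1645 − 7.5·146.5 = 546.25.
ΔCS = ½(505 + 546.25)(152 − 146.5) = 2890.9375; ΔPS = ½(505 + 546.25)(159.5 − 152) = 3942.1875.
Government spending = 13 × 546.25 = 7101.25.
Net change = 2890.9375 + 3942.1875 − 7101.25 = -268.125. The loss equals the DWL triangle ½·13·41.25.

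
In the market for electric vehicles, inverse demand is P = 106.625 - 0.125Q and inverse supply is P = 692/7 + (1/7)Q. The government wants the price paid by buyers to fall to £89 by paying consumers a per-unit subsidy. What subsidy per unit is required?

At a buyer price of 89, quantity demanded is 853 − 8·89 = 141.
Sellers supply 141 only when they receive Ps = 692/7 + (1/7)·141 = 119.
s = Ps − Pb = 119 − 89 = 30.

Required subsidy s = £30 per unit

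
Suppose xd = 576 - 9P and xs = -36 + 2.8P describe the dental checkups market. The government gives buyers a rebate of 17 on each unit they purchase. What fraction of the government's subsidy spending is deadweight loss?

Pre-subsidy: 576 - 9P = -36 + 2.8P gives P* = 3060/59, x* = 6444/59.
With the rebate, buyers effectively pay Pb = Ps − 17, where Ps is the price sellers receive.
Demand in terms of Ps becomes xd = 576 − 9(Ps − 17) = 729 - 9Ps. Setting this equal to supply: 729 - 9Ps = -36 + 2.8Ps, so Ps = 3825/59.
Buyers pay Pb = 3825/59 − 17 = 2822/59; x' = -36 + 2.8·(3825/59) = 8586/59.
ΔCS = ½(6444/59 + 8586/59)(3060/59 − 2822/59) = 1788570/3481; ΔPS = ½(6444/59 + 8586/59)(3825/59 − 3060/59) = 5748975/3481.
Government spending = 17 × 8586/59 = 145962/59.
DWL = ½ × 17 × (8586/59 − 6444/59) = 18207/59; fraction = (18207/59) / (145962/59) = 119/954.

DWL / government spending = 119/954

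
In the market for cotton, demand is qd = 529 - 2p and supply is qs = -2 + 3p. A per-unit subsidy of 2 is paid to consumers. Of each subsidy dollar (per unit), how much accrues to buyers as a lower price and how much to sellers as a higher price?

Buyers gain 1.2 per unit; sellers gain 0.8 per unit

Pre-subsidy: 529 - 2p = -2 + 3p gives p* = 106.2, q* = 316.6.
With the rebate, buyers effectively pay pb = ps − 2, where ps is the price sellers receive.
Demand in terms of ps becomes qd = 529 − 2(ps − 2) = 533 - 2ps. Setting this equal to supply: 533 - 2ps = -2 + 3ps, so ps = 107.
Buyers pay pb = 107 − 2 = 105; q' = -2 + 3·107 = 319.
Buyers' price falls by p* − pb = 106.2 − 105 = 1.2; sellers' price rises by ps − p* = 107 − 106.2 = 0.8.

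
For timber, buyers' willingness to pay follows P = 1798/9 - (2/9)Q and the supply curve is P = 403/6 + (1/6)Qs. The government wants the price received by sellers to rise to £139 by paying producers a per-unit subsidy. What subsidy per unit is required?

Required subsidy s = £35 per unit

At a seller price of 139, quantity supplied is -403 + 6·139 = 431.
Buyers absorb 431 only when they pay Pb = 1798/9 − (2/9)·431 = 104.
s = Ps − Pb = 139 − 104 = 35.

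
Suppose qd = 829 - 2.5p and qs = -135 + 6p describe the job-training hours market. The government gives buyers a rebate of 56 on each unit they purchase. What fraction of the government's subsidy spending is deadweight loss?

Pre-subsidy: 829 - 2.5p = -135 + 6p gives p* = 1928/17, q* = 9273/17.
With the rebate, buyers effectively pay pb = ps − 56, where ps is the price sellers receive.
Demand in terms of ps becomes qd = 829 − 2.5(ps − 56) = 969 - 2.5ps. Setting this equal to supply: 969 - 2.5ps = -135 + 6ps, so ps = 2208/17.
Buyers pay pb = 2208/17 − 56 = 1256/17; q' = -135 + 6·(2208/17) = 10953/17.
ΔCS = ½(9273/17 + 10953/17)(1928/17 − 1256/17) = 6795936/289; ΔPS = ½(9273/17 + 10953/17)(2208/17 − 1928/17) = 2831640/289.
Government spending = 56 × 10953/17 = 613368/17.
DWL = ½ × 56 × (10953/17 − 9273/17) = 47040/17; fraction = (47040/17) / (613368/17) = 280/3651.

DWL / government spending = 280/3651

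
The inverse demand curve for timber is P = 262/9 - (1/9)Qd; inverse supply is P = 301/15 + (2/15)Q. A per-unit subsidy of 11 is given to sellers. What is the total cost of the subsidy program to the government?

Government cost = 902

Pre-subsidy: 262/9 - (1/9)Q = 301/15 + (2/15)Q gives Q* = 37 and P* = 25.
With the subsidy, sellers receive Ps = Pb + 11 for each unit, where Pb is the price buyers pay.
On the curves, Pb = 262/9 - (1/9)Q and Ps = 301/15 + (2/15)Q; the wedge Ps − Pb = 11 gives 301/15 + (2/15)Q − (262/9 - (1/9)Q) = 11, so Q' = 82.
Then Pb = 262/9 − (1/9)·82 = 20 and Ps = 301/15 + (2/15)·82 = 31.
Government outlay = subsidy × quantity = 11 × 82 = 902.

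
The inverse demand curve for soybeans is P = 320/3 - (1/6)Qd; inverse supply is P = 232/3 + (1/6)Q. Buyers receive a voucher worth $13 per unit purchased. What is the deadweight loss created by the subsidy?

Pre-subsidy: 320/3 - (1/6)Q = 232/3 + (1/6)Q gives Q* = 88 and P* = 92.
With the rebate, buyers effectively pay Pb = Ps − 13, where Ps is the price sellers receive.
On the curves, Pb = 320/3 - (1/6)Q and Ps = 232/3 + (1/6)Q; the wedge Ps − Pb = 13 gives 232/3 + (1/6)Q − (320/3 - (1/6)Q) = 13, so Q' = 127.
Then Pb = 320/3 − (1/6)·127 = 85.5 and Ps = 232/3 + (1/6)·127 = 98.5.
The subsidy expands output by 127 − 88 = 39 past the efficient level; on those units the gap between marginal cost and willingness to pay runs from 0 up to 13.
DWL = ½ × 13 × 39 = 253.5.

Deadweight loss = $253.5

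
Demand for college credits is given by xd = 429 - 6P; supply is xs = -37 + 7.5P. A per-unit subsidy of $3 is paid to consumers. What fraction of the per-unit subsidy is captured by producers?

Producer share = 4/9

Pre-subsidy: 429 - 6P = -37 + 7.5P gives P* = 932/27, x* = 1997/9.
With the rebate, buyers effectively pay Pb = Ps − 3, where Ps is the price sellers receive.
Demand in terms of Ps becomes xd = 429 − 6(Ps − 3) = 447 - 6Ps. Setting this equal to supply: 447 - 6Ps = -37 + 7.5Ps, so Ps = 968/27.
Buyers pay Pb = 968/27 − 3 = 887/27; x' = -37 + 7.5·(968/27) = 2087/9.
Buyers' price falls by P* − Pb = 932/27 − 887/27 = 5/3; sellers' price rises by Ps − P* = 968/27 − 932/27 = 4/3.
So producers capture (4/3)/3 = 4/9 of each unit of subsidy.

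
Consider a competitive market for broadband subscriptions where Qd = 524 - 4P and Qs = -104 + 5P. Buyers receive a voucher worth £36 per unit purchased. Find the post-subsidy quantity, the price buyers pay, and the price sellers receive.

Pre-subsidy: 524 - 4P = -104 + 5P gives P* = 628/9, Q* = 2204/9.
With the rebate, buyers effectively pay Pb = Ps − 36, where Ps is the price sellers receive.
Demand in terms of Ps becomes Qd = 524 − 4(Ps − 36) = 668 - 4Ps. Setting this equal to supply: 668 - 4Ps = -104 + 5Ps, so Ps = 772/9.
Buyers pay Pb = 772/9 − 36 = 448/9; Q' = -104 + 5·(772/9) = 2924/9.

Q' = 2924/9; buyers pay 448/9; sellers receive 772/9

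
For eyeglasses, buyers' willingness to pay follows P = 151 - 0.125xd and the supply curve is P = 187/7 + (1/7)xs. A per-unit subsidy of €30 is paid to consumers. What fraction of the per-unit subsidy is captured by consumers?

Pre-subsidy: 151 - 0.125x = 187/7 + (1/7)x gives x* = 464 and P* = 93.
With the rebate, buyers effectively pay Pb = Ps − 30, where Ps is the price sellers receive.
On the curves, Pb = 151 - 0.125x and Ps = 187/7 + (1/7)x; the wedge Ps − Pb = 30 gives 187/7 + (1/7)x − (151 - 0.125x) = 30, so x' = 576.
Then Pb = 151 − 0.125·576 = 79 and Ps = 187/7 + (1/7)·576 = 109.
Buyers' price falls by P* − Pb = 93 − 79 = 14; sellers' price rises by Ps − P* = 109 − 93 = 16.
So consumers capture 14/30 = 7/15 of each unit of subsidy.

Consumer share = 7/15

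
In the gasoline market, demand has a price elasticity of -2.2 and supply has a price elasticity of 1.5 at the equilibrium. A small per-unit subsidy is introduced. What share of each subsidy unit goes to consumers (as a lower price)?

For a small subsidy around the equilibrium, the benefit split depends on the relative slopes, which at a point are proportional to the elasticities.
Buyer share = εs/(εs + |εd|) = 1.5/(1.5 + 2.2) = 15/37; seller share = |εd|/(εs + |εd|) = 22/37.

Consumer share = 15/37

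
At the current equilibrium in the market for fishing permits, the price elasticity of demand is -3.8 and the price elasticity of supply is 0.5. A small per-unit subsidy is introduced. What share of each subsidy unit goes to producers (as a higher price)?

Producer share = 38/43

For a small subsidy around the equilibrium, the benefit split depends on the relative slopes, which at a point are proportional to the elasticities.
Buyer share = εs/(εs + |εd|) = 0.5/(0.5 + 3.8) = 5/43; seller share = |εd|/(εs + |εd|) = 38/43.
So producers capture 38/43 of the subsidy.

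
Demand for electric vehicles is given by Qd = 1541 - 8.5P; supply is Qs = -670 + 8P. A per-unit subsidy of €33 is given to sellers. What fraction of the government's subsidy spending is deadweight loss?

DWL / government spending = 34/269

Pre-subsidy: 1541 - 8.5P = -670 + 8P gives P* = 134, Q* = 402.
With the subsidy, sellers receive Ps = Pb + 33 for each unit, where Pb is the price buyers pay.
Supply in terms of Pb becomes Qs = -670 + 8(Pb + 33) = -406 + 8Pb. Setting this equal to demand: 1541 - 8.5Pb = -406 + 8Pb, so Pb = 118.
Sellers receive Ps = 118 + 33 = 151; Q' = 1541 − 8.5·118 = 538.
ΔCS = ½(402 + 538)(134 − 118) = 7520; ΔPS = ½(402 + 538)(151 − 134) = 7990.
Government spending = 33 × 538 = 17754.
DWL = ½ × 33 × (538 − 402) = 2244; fraction = 2244 / 17754 = 34/269.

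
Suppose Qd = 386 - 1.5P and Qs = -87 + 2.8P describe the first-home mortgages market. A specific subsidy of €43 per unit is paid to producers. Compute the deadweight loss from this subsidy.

Pre-subsidy: 386 - 1.5P = -87 + 2.8P gives P* = 110, Q* = 221.
With the subsidy, sellers receive Ps = Pb + 43 for each unit, where Pb is the price buyers pay.
Supply in terms of Pb becomes Qs = -87 + 2.8(Pb + 43) = 33.4 + 2.8Pb. Setting this equal to demand: 386 - 1.5Pb = 33.4 + 2.8Pb, so Pb = 82.
Sellers receive Ps = 82 + 43 = 125; Q' = 386 − 1.5·82 = 263.
The subsidy expands output by 263 − 221 = 42 past the efficient level; on those units the gap between marginal cost and willingness to pay runs from 0 up to 43.
DWL = ½ × 43 × 42 = 903.

Deadweight loss = €903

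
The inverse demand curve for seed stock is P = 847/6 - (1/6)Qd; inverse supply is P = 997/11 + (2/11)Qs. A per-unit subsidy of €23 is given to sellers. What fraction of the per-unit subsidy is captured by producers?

Pre-subsidy: 847/6 - (1/6)Q = 997/11 + (2/11)Q gives Q* = 145 and P* = 117.
With the subsidy, sellers receive Ps = Pb + 23 for each unit, where Pb is the price buyers pay.
On the curves, Pb = 847/6 - (1/6)Q and Ps = 997/11 + (2/11)Q; the wedge Ps − Pb = 23 gives 997/11 + (2/11)Q − (847/6 - (1/6)Q) = 23, so Q' = 211.
Then Pb = 847/6 − (1/6)·211 = 106 and Ps = 997/11 + (2/11)·211 = 129.
Buyers' price falls by P* − Pb = 117 − 106 = 11; sellers' price rises by Ps − P* = 129 − 117 = 12.
So producers capture 12/23 = 12/23 of each unit of subsidy.

Producer share = 12/23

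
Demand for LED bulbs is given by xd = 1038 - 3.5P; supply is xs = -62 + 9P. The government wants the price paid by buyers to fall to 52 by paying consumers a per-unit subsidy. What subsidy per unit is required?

Required subsidy s = 50 per unit

At a buyer price of 52, quantity demanded is 1038 − 3.5·52 = 856.
Sellers supply 856 only when they receive Ps with -62 + 9·Ps = 856, i.e. Ps = 102.
s = Ps − Pb = 102 − 52 = 50.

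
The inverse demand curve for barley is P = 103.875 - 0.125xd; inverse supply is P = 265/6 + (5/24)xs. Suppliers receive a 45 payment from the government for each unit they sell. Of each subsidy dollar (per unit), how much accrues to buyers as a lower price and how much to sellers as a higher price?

Buyers gain 16.875 per unit; sellers gain 28.125 per unit

Pre-subsidy: 103.875 - 0.125x = 265/6 + (5/24)x gives x* = 179.125 and P* = 81.484375.
With the subsidy, sellers receive Ps = Pb + 45 for each unit, where Pb is the price buyers pay.
On the curves, Pb = 103.875 - 0.125x and Ps = 265/6 + (5/24)x; the wedge Ps − Pb = 45 gives 265/6 + (5/24)x − (103.875 - 0.125x) = 45, so x' = 314.125.
Then Pb = 103.875 − 0.125·314.125 = 64.609375 and Ps = 265/6 + (5/24)·314.125 = 109.609375.
Buyers' price falls by P* − Pb = 81.484375 − 64.609375 = 16.875; sellers' price rises by Ps − P* = 109.609375 − 81.484375 = 28.125.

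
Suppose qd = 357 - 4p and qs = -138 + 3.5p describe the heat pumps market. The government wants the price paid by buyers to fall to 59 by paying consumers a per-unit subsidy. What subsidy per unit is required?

At a buyer price of 59, quantity demanded is 357 − 4·59 = 121.
Sellers supply 121 only when they receive ps with -138 + 3.5·ps = 121, i.e. ps = 74.
s = ps − pb = 74 − 59 = 15.

Required subsidy s = 15 per unit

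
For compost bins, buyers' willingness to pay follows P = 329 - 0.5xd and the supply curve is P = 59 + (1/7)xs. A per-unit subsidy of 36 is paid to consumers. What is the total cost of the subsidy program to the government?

Government cost = 17136

Pre-subsidy: 329 - 0.5x = 59 + (1/7)x gives x* = 420 and P* = 119.
With the rebate, buyers effectively pay Pb = Ps − 36, where Ps is the price sellers receive.
On the curves, Pb = 329 - 0.5x and Ps = 59 + (1/7)x; the wedge Ps − Pb = 36 gives 59 + (1/7)x − (329 - 0.5x) = 36, so x' = 476.
Then Pb = 329 − 0.5·476 = 91 and Ps = 59 + (1/7)·476 = 127.
Government outlay = subsidy × quantity = 36 × 476 = 17136.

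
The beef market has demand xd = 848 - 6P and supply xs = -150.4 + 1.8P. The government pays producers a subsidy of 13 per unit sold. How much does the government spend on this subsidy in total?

Pre-subsidy: 848 - 6P = -150.4 + 1.8P gives P* = 128, x* = 80.
With the subsidy, sellers receive Ps = Pb + 13 for each unit, where Pb is the price buyers pay.
Supply in terms of Pb becomes xs = -150.4 + 1.8(Pb + 13) = -127 + 1.8Pb. Setting this equal to demand: 848 - 6Pb = -127 + 1.8Pb, so Pb = 125.
Sellers receive Ps = 125 + 13 = 138; x' = 848 − 6·125 = 98.
Government outlay = subsidy × quantity = 13 × 98 = 1274.

Government cost = 1274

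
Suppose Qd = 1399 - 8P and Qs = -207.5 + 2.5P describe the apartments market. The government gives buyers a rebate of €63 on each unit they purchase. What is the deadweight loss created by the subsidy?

Pre-subsidy: 1399 - 8P = -207.5 + 2.5P gives P* = 153, Q* = 175.
With the rebate, buyers effectively pay Pb = Ps − 63, where Ps is the price sellers receive.
Demand in terms of Ps becomes Qd = 1399 − 8(Ps − 63) = 1903 - 8Ps. Setting this equal to supply: 1903 - 8Ps = -207.5 + 2.5Ps, so Ps = 201.
Buyers pay Pb = 201 − 63 = 138; Q' = -207.5 + 2.5·201 = 295.
The subsidy expands output by 295 − 175 = 120 past the efficient level; on those units the gap between marginal cost and willingness to pay runs from 0 up to 63.
DWL = ½ × 63 × 120 = 3780.

Deadweight loss = €3780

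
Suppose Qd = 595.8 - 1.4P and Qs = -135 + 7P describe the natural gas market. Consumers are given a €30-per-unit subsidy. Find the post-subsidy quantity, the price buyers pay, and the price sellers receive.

Q' = 509; buyers pay €62; sellers receive €92

Pre-subsidy: 595.8 - 1.4P = -135 + 7P gives P* = 87, Q* = 474.
With the rebate, buyers effectively pay Pb = Ps − 30, where Ps is the price sellers receive.
Demand in terms of Ps becomes Qd = 595.8 − 1.4(Ps − 30) = 637.8 - 1.4Ps. Setting this equal to supply: 637.8 - 1.4Ps = -135 + 7Ps, so Ps = 92.
Buyers pay Pb = 92 − 30 = 62; Q' = -135 + 7·92 = 509.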